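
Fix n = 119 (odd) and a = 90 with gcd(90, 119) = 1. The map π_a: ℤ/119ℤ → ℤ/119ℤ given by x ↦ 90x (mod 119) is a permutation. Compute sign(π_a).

Orbit of 48 under x↦90x: [48, 36, 27, 50, 97, 43, 62]… (length divides ord_119(90)).
11 cycles of lengths [16, 16, 16, 16, 16, 16, 16, 2, 2, 2, 1].
Σ(ℓ_i−1) = 119−11 = 108; sign = (−1)^108 = +1.

+1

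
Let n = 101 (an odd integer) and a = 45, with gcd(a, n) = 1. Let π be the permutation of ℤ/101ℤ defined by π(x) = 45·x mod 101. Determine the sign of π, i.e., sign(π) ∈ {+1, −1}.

+1

Start at x=58: 58 → 85 → 88 → 21 → 36 → 4 → 79 → … (one orbit).
3 cycles of lengths [50, 50, 1].
Σ(ℓ_i−1) = 101−3 = 98; sign = (−1)^98 = +1.
Check: (45/101) = +1 by Zolotarev.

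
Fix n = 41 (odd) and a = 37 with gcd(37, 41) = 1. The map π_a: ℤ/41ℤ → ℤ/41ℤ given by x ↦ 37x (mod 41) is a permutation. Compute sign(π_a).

Trace 10: π^k(10) = [10, 1, 37, 16, 18] for k=0..4.
Cycle type of π: 5×8 + 1; total 9 cycles.
With 9 cycles on 41 points, sign = (−1)^{41−9} = +1.
The Jacobi symbol (37|41) = +1 (Zolotarev) agrees.

+1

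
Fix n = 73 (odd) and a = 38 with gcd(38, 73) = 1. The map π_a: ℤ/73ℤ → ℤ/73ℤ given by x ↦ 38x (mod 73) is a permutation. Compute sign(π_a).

+1

Trace 49: π^k(49) = [49, 37, 19, 65, 61, 55, 46] for k=0..6.
Cycle lengths of π_38 on ℤ/73ℤ: [36, 36, 1]; 3 cycles in total.
3 cycles on 73: each ℓ→(−1)^(ℓ−1), product (−1)^70 = +1.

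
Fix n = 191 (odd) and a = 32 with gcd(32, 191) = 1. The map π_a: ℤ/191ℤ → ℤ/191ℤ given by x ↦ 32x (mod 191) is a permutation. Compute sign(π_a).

+1

Trace 1: π^k(1) = [1, 32, 69, 107, 177, 125, 180] for k=0..6.
Cycle lengths of π_32 on ℤ/191ℤ: [19, 19, 19, 19, 19, 19, 19, 19, 19, 19, 1]; 11 cycles in total.
191 − 11 = 180 transpositions; sign(π) = (−1)^180 = +1.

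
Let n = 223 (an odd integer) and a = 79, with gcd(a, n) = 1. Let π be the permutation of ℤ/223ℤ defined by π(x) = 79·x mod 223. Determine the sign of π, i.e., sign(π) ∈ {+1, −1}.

Start at x=76: 76 → 206 → 218 → 51 → 15 → 70 → 178 → … (one orbit).
The orbit structure of x ↦ 79x mod 223: 2 orbits of sizes [222, 1].
223 − 2 = 221 transpositions; sign(π) = (−1)^221 = -1.

-1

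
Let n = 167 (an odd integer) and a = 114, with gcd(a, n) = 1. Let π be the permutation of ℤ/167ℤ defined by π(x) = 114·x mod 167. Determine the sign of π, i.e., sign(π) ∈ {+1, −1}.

+1

Start at x=31: 31 → 27 → 72 → 25 → 11 → 85 → 4 → … (one orbit).
Cycle lengths of π_114 on ℤ/167ℤ: [83, 83, 1]; 3 cycles in total.
With 3 cycles on 167 points, sign = (−1)^{167−3} = +1.
Zolotarev: (114|167) = +1, matching the cycle-count sign.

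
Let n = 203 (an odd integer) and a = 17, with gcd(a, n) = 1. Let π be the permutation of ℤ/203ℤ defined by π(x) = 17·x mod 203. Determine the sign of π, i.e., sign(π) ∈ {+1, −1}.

Orbit of 12 under x↦17x: [12, 1, 17, 86, 41, 88, 75]… (length divides ord_203(17)).
Decompose π into cycles: lengths [12, 12, 12, 12, 12, 12, 12, 12, 12, 12, 12, 12, 12, 12, 6, 4, 4, 4, 4, 4, 4, 4, 1] (23 cycles, including the fixed point 0).
n − c = 203 − 23 = 180; sign = (−1)^180 = +1.

+1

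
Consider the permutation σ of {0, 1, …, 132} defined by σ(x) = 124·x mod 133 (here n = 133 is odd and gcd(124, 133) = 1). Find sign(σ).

Start at x=110: 110 → 74 → 132 → 9 → 52 → 64 → 89 → … (one orbit).
Cycle type of π: 18×7 + 6 + 1; total 9 cycles.
n − c = 133 − 9 = 124; sign = (−1)^124 = +1.

+1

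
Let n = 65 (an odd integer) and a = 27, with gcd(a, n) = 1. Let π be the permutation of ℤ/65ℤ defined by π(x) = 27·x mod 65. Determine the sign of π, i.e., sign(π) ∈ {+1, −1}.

-1

Orbit of 27 under x↦27x: [27, 14, 53, 1]… (length divides ord_65(27)).
26 cycles of lengths [4, 4, 4, 4, 4, 4, 4, 4, 4, 4, 4, 4, 4, 1, 1, 1, 1, 1, 1, 1, 1, 1, 1, 1, 1, 1].
sign(π) = (−1)^{n − #cycles} = (−1)^{65−26} = (−1)^39 = -1.
Via Zolotarev, sign(π_{27}) = (27|65) = -1.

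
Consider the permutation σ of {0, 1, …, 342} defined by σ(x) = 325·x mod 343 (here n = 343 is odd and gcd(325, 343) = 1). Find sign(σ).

-1

Trace 1: π^k(1) = [1, 325, 324, 342, 18, 19] for k=0..5.
π_325 has 58 disjoint cycles with lengths [6, 6, 6, 6, 6, 6, 6, 6, 6, 6, 6, 6, 6, 6, 6, 6, 6, 6, 6, 6, 6, 6, 6, 6, 6, 6, 6, 6, 6, 6, 6, 6, 6, 6, 6, 6, 6, 6, 6, 6, 6, 6, 6, 6, 6, 6, 6, 6, 6, 6, 6, 6, 6, 6, 6, 6, 6, 1] on {0,…,342}.
Σ(ℓ_i−1) = 343−58 = 285; sign = (−1)^285 = -1.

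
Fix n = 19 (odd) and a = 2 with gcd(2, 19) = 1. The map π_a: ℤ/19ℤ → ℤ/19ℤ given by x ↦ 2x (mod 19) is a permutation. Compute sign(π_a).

-1

Start at x=4: 4 → 8 → 16 → 13 → 7 → 14 → 9 → … (one orbit).
Cycle type of π: 18 + 1; total 2 cycles.
n − c = 19 − 2 = 17; sign = (−1)^17 = -1.
The Jacobi symbol (2|19) = -1 (Zolotarev) agrees.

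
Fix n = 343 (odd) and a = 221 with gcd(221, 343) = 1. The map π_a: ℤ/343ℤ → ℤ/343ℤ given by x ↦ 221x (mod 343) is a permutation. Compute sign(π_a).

+1

Orbit of 25 under x↦221x: [25, 37, 288, 193, 121, 330, 214]… (length divides ord_343(221)).
7 cycles of lengths [147, 147, 21, 21, 3, 3, 1].
n − c = 343 − 7 = 336; sign = (−1)^336 = +1.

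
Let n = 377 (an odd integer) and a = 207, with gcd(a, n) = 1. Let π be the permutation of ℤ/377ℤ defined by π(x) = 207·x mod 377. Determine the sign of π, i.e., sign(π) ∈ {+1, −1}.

+1

Orbit of 207 under x↦207x: [207, 248, 64, 53, 38, 326, 376]… (length divides ord_377(207)).
Cycle lengths of π_207 on ℤ/377ℤ: [14, 14, 14, 14, 14, 14, 14, 14, 14, 14, 14, 14, 14, 14, 14, 14, 14, 14, 14, 14, 14, 14, 14, 14, 14, 14, 2, 2, 2, 2, 2, 2, 1]; 33 cycles in total.
33 cycles on 377: each ℓ→(−1)^(ℓ−1), product (−1)^344 = +1.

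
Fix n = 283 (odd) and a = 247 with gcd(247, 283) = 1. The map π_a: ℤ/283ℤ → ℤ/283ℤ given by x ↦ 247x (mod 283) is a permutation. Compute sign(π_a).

Orbit of 270 under x↦247x: [270, 185, 132, 59, 140, 54, 37]… (length divides ord_283(247)).
Cycle type of π: 282 + 1; total 2 cycles.
283 − 2 = 281 transpositions; sign(π) = (−1)^281 = -1.

-1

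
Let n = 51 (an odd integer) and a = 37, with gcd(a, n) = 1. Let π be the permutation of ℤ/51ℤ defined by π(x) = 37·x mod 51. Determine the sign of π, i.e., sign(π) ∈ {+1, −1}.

Trace 49: π^k(49) = [49, 28, 16, 31, 25, 7, 4] for k=0..6.
Cycle type of π: 16×3 + 1×3; total 6 cycles.
Σ(ℓ_i−1) = 51−6 = 45; sign = (−1)^45 = -1.
Check: (37/51) = -1 by Zolotarev.

-1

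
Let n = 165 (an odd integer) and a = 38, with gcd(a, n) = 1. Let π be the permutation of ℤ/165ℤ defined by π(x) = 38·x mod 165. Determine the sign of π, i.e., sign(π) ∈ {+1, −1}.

+1

Trace 16: π^k(16) = [16, 113, 4, 152, 1, 38, 124] for k=0..6.
Cycle lengths of π_38 on ℤ/165ℤ: [20, 20, 20, 20, 20, 20, 10, 10, 5, 5, 4, 4, 4, 2, 1]; 15 cycles in total.
15 cycles on 165: each ℓ→(−1)^(ℓ−1), product (−1)^150 = +1.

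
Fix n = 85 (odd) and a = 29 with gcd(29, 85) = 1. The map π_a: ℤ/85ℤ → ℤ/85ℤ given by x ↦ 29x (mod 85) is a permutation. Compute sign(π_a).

Trace 16: π^k(16) = [16, 39, 26, 74, 21, 14, 66] for k=0..6.
Cycle lengths of π_29 on ℤ/85ℤ: [16, 16, 16, 16, 16, 2, 2, 1]; 8 cycles in total.
With 8 cycles on 85 points, sign = (−1)^{85−8} = -1.

-1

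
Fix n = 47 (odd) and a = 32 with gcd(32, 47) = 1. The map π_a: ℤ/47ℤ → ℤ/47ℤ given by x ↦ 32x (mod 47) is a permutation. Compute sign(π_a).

Trace 34: π^k(34) = [34, 7, 36, 24, 16, 42, 28] for k=0..6.
The orbit structure of x ↦ 32x mod 47: 3 orbits of sizes [23, 23, 1].
sign(π) = (−1)^{n − #cycles} = (−1)^{47−3} = (−1)^44 = +1.
(32|47)_J = +1 (Zolotarev's lemma cross-check).

+1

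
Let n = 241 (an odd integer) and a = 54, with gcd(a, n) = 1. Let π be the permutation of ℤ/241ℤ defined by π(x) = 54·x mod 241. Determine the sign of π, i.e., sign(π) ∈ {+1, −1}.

+1

Orbit of 119 under x↦54x: [119, 160, 205, 225, 100, 98, 231]… (length divides ord_241(54)).
Cycle type of π: 15×16 + 1; total 17 cycles.
n − c = 241 − 17 = 224; sign = (−1)^224 = +1.
Zolotarev: (54|241) = +1, matching the cycle-count sign.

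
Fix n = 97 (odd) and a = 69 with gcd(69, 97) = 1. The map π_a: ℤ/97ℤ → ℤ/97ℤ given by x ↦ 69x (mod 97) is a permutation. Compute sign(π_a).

-1

Orbit of 85 under x↦69x: [85, 45, 1, 69, 8, 67, 64]… (length divides ord_97(69)).
The orbit structure of x ↦ 69x mod 97: 4 orbits of sizes [32, 32, 32, 1].
With 4 cycles on 97 points, sign = (−1)^{97−4} = -1.
(69|97)_J = -1 (Zolotarev's lemma cross-check).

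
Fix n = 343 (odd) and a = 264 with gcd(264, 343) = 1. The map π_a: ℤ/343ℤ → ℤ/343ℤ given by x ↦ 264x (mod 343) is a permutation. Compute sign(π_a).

Orbit of 215 under x↦264x: [215, 165, 342, 79, 276, 148, 313]… (length divides ord_343(264)).
16 cycles of lengths [42, 42, 42, 42, 42, 42, 42, 6, 6, 6, 6, 6, 6, 6, 6, 1].
n − c = 343 − 16 = 327; sign = (−1)^327 = -1.
Via Zolotarev, sign(π_{264}) = (264|343) = -1.

-1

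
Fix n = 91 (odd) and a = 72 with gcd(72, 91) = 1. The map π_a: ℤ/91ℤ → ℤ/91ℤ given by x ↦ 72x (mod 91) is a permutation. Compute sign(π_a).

-1

Orbit of 81 under x↦72x: [81, 8, 30, 67, 1, 72, 88]… (length divides ord_91(72)).
Cycle type of π: 12×7 + 3×2 + 1; total 10 cycles.
91 − 10 = 81 transpositions; sign(π) = (−1)^81 = -1.
Zolotarev: (72|91) = -1, matching the cycle-count sign.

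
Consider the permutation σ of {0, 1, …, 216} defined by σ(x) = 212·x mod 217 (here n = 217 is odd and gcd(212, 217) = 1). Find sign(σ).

-1

Trace 130: π^k(130) = [130, 1, 212, 25, 92, 191] for k=0..5.
π_212 has 38 disjoint cycles with lengths [6, 6, 6, 6, 6, 6, 6, 6, 6, 6, 6, 6, 6, 6, 6, 6, 6, 6, 6, 6, 6, 6, 6, 6, 6, 6, 6, 6, 6, 6, 6, 6, 6, 6, 6, 3, 3, 1] on {0,…,216}.
sign(π) = (−1)^{n − #cycles} = (−1)^{217−38} = (−1)^179 = -1.
Via Zolotarev, sign(π_{212}) = (212|217) = -1.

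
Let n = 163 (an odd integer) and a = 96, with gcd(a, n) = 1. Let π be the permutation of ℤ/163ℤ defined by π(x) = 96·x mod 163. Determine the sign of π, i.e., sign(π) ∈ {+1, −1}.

Trace 57: π^k(57) = [57, 93, 126, 34, 4, 58, 26] for k=0..6.
π_96 has 3 disjoint cycles with lengths [81, 81, 1] on {0,…,162}.
Σ(ℓ_i−1) = 163−3 = 160; sign = (−1)^160 = +1.

+1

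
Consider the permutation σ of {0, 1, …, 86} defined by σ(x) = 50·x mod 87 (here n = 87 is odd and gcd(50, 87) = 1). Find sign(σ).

+1

Start at x=4: 4 → 26 → 82 → 11 → 28 → 8 → 52 → … (one orbit).
Cycle lengths of π_50 on ℤ/87ℤ: [28, 28, 28, 2, 1]; 5 cycles in total.
Σ(ℓ_i−1) = 87−5 = 82; sign = (−1)^82 = +1.
The Jacobi symbol (50|87) = +1 (Zolotarev) agrees.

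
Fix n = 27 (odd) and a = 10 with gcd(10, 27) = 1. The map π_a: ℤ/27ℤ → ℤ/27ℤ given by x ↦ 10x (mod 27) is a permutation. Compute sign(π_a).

Orbit of 10 under x↦10x: [10, 19, 1]… (length divides ord_27(10)).
Cycle type of π: 3×6 + 1×9; total 15 cycles.
With 15 cycles on 27 points, sign = (−1)^{27−15} = +1.
Check: (10/27) = +1 by Zolotarev.

+1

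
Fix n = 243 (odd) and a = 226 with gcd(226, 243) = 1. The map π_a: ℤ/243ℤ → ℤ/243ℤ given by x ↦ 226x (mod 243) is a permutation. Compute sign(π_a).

Trace 136: π^k(136) = [136, 118, 181, 82, 64, 127, 28] for k=0..6.
Cycle lengths of π_226 on ℤ/243ℤ: [27, 27, 27, 27, 27, 27, 9, 9, 9, 9, 9, 9, 3, 3, 3, 3, 3, 3, 1, 1, 1, 1, 1, 1, 1, 1, 1]; 27 cycles in total.
243 − 27 = 216 transpositions; sign(π) = (−1)^216 = +1.

+1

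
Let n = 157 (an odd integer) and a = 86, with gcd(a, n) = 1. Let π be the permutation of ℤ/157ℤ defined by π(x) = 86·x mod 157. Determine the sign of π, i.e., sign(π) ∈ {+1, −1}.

Start at x=19: 19 → 64 → 9 → 146 → 153 → 127 → 89 → … (one orbit).
Decompose π into cycles: lengths [78, 78, 1] (3 cycles, including the fixed point 0).
With 3 cycles on 157 points, sign = (−1)^{157−3} = +1.

+1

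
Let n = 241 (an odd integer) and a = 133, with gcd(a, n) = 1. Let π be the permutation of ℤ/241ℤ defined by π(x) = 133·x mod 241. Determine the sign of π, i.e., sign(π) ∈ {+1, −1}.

Trace 72: π^k(72) = [72, 177, 164, 122, 79, 144, 113] for k=0..6.
The orbit structure of x ↦ 133x mod 241: 3 orbits of sizes [120, 120, 1].
n − c = 241 − 3 = 238; sign = (−1)^238 = +1.
Via Zolotarev, sign(π_{133}) = (133|241) = +1.

+1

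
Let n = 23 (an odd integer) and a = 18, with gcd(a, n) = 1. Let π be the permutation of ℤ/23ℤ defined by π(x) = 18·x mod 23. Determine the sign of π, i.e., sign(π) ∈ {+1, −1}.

+1

Orbit of 18 under x↦18x: [18, 2, 13, 4, 3, 8, 6]… (length divides ord_23(18)).
Cycle type of π: 11×2 + 1; total 3 cycles.
3 cycles on 23: each ℓ→(−1)^(ℓ−1), product (−1)^20 = +1.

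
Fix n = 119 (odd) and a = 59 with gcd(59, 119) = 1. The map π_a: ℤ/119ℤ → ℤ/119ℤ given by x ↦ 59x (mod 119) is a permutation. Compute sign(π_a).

Start at x=111: 111 → 4 → 117 → 1 → 59 → 30 → 104 → … (one orbit).
Decompose π into cycles: lengths [24, 24, 24, 24, 8, 8, 6, 1] (8 cycles, including the fixed point 0).
119 − 8 = 111 transpositions; sign(π) = (−1)^111 = -1.

-1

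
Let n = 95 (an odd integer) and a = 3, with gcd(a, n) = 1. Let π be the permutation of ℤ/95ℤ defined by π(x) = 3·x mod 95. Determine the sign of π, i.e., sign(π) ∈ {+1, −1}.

+1

Orbit of 66 under x↦3x: [66, 8, 24, 72, 26, 78, 44]… (length divides ord_95(3)).
The orbit structure of x ↦ 3x mod 95: 5 orbits of sizes [36, 36, 18, 4, 1].
With 5 cycles on 95 points, sign = (−1)^{95−5} = +1.
The Jacobi symbol (3|95) = +1 (Zolotarev) agrees.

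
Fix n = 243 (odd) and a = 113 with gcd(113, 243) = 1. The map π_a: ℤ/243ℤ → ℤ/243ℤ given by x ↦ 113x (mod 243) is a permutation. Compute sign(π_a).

-1

Trace 199: π^k(199) = [199, 131, 223, 170, 13, 11, 28] for k=0..6.
Decompose π into cycles: lengths [162, 54, 18, 6, 2, 1] (6 cycles, including the fixed point 0).
Σ(ℓ_i−1) = 243−6 = 237; sign = (−1)^237 = -1.
Via Zolotarev, sign(π_{113}) = (113|243) = -1.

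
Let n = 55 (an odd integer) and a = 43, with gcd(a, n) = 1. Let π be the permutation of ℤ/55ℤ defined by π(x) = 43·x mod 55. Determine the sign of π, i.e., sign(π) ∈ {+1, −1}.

+1

Trace 1: π^k(1) = [1, 43, 34, 32] for k=0..3.
Cycle lengths of π_43 on ℤ/55ℤ: [4, 4, 4, 4, 4, 4, 4, 4, 4, 4, 4, 2, 2, 2, 2, 2, 1]; 17 cycles in total.
sign(π) = (−1)^{n − #cycles} = (−1)^{55−17} = (−1)^38 = +1.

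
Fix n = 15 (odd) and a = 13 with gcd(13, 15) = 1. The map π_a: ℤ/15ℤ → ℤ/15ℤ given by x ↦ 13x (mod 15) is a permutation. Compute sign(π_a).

-1

Start at x=1: 1 → 13 → 4 → 7 → 1 (one orbit).
6 cycles of lengths [4, 4, 4, 1, 1, 1].
15 − 6 = 9 transpositions; sign(π) = (−1)^9 = -1.
Check: (13/15) = -1 by Zolotarev.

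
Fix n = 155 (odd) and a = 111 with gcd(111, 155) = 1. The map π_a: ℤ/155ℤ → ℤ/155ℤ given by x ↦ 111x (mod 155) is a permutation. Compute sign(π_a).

Start at x=56: 56 → 16 → 71 → 131 → 126 → 36 → 121 → … (one orbit).
Cycle lengths of π_111 on ℤ/155ℤ: [15, 15, 15, 15, 15, 15, 15, 15, 15, 15, 1, 1, 1, 1, 1]; 15 cycles in total.
With 15 cycles on 155 points, sign = (−1)^{155−15} = +1.
Via Zolotarev, sign(π_{111}) = (111|155) = +1.

+1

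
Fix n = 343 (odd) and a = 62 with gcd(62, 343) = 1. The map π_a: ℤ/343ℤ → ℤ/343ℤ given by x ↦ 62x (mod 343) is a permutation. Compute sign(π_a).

Start at x=83: 83 → 1 → 62 → 71 → 286 → 239 → 69 → … (one orbit).
10 cycles of lengths [98, 98, 98, 14, 14, 14, 2, 2, 2, 1].
n − c = 343 − 10 = 333; sign = (−1)^333 = -1.

-1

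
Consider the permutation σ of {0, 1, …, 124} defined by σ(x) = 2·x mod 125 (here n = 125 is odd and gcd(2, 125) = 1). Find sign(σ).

Orbit of 82 under x↦2x: [82, 39, 78, 31, 62, 124, 123]… (length divides ord_125(2)).
Decompose π into cycles: lengths [100, 20, 4, 1] (4 cycles, including the fixed point 0).
With 4 cycles on 125 points, sign = (−1)^{125−4} = -1.

-1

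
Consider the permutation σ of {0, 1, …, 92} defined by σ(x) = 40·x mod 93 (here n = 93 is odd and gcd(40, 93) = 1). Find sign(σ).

+1

Orbit of 28 under x↦40x: [28, 4, 67, 76, 64, 49, 7]… (length divides ord_93(40)).
Cycle type of π: 15×6 + 1×3; total 9 cycles.
Σ(ℓ_i−1) = 93−9 = 84; sign = (−1)^84 = +1.
The Jacobi symbol (40|93) = +1 (Zolotarev) agrees.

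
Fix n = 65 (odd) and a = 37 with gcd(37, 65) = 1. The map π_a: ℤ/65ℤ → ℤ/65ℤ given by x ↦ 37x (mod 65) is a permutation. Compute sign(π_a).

Orbit of 4 under x↦37x: [4, 18, 16, 7, 64, 28, 61]… (length divides ord_65(37)).
Cycle lengths of π_37 on ℤ/65ℤ: [12, 12, 12, 12, 12, 4, 1]; 7 cycles in total.
n − c = 65 − 7 = 58; sign = (−1)^58 = +1.
Zolotarev: (37|65) = +1, matching the cycle-count sign.

+1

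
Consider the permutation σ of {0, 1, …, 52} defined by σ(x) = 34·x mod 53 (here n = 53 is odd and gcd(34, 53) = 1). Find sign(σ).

Start at x=21: 21 → 25 → 2 → 15 → 33 → 9 → 41 → … (one orbit).
2 cycles of lengths [52, 1].
sign(π) = (−1)^{n − #cycles} = (−1)^{53−2} = (−1)^51 = -1.

-1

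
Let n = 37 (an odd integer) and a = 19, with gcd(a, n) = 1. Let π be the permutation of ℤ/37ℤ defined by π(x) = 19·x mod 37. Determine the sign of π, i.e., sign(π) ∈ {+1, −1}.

-1

Start at x=11: 11 → 24 → 12 → 6 → 3 → 20 → 10 → … (one orbit).
2 cycles of lengths [36, 1].
37 − 2 = 35 transpositions; sign(π) = (−1)^35 = -1.
Via Zolotarev, sign(π_{19}) = (19|37) = -1.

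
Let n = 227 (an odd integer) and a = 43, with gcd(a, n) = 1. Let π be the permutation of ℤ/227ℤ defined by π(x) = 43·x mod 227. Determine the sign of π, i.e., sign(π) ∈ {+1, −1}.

+1

Orbit of 192 under x↦43x: [192, 84, 207, 48, 21, 222, 12]… (length divides ord_227(43)).
Decompose π into cycles: lengths [113, 113, 1] (3 cycles, including the fixed point 0).
n − c = 227 − 3 = 224; sign = (−1)^224 = +1.
Check: (43/227) = +1 by Zolotarev.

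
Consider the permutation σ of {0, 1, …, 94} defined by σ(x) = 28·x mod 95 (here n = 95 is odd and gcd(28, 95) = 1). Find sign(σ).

Trace 62: π^k(62) = [62, 26, 63, 54, 87, 61, 93] for k=0..6.
Cycle lengths of π_28 on ℤ/95ℤ: [36, 36, 9, 9, 4, 1]; 6 cycles in total.
n − c = 95 − 6 = 89; sign = (−1)^89 = -1.

-1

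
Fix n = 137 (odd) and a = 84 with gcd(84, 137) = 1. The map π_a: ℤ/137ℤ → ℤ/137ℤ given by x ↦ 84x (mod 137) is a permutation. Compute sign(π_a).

Orbit of 98 under x↦84x: [98, 12, 49, 6, 93, 3, 115]… (length divides ord_137(84)).
Cycle type of π: 136 + 1; total 2 cycles.
Σ(ℓ_i−1) = 137−2 = 135; sign = (−1)^135 = -1.
(84|137)_J = -1 (Zolotarev's lemma cross-check).

-1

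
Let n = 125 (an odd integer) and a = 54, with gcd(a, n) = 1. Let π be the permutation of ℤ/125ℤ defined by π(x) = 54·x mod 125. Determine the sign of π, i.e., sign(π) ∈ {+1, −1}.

+1

Orbit of 41 under x↦54x: [41, 89, 56, 24, 46, 109, 11]… (length divides ord_125(54)).
7 cycles of lengths [50, 50, 10, 10, 2, 2, 1].
125 − 7 = 118 transpositions; sign(π) = (−1)^118 = +1.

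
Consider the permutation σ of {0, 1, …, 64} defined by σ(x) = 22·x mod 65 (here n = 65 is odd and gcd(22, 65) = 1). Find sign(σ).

Trace 1: π^k(1) = [1, 22, 29, 53, 61, 42, 14] for k=0..6.
10 cycles of lengths [12, 12, 12, 12, 4, 3, 3, 3, 3, 1].
n − c = 65 − 10 = 55; sign = (−1)^55 = -1.

-1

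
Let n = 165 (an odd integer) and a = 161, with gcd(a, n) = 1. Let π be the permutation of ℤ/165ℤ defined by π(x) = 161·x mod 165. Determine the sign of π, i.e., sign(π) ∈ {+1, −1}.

Orbit of 16 under x↦161x: [16, 101, 91, 131, 136, 116, 31]… (length divides ord_165(161)).
Cycle lengths of π_161 on ℤ/165ℤ: [10, 10, 10, 10, 10, 10, 10, 10, 10, 10, 10, 10, 10, 10, 10, 2, 2, 2, 2, 2, 1, 1, 1, 1, 1]; 25 cycles in total.
25 cycles on 165: each ℓ→(−1)^(ℓ−1), product (−1)^140 = +1.
Via Zolotarev, sign(π_{161}) = (161|165) = +1.

+1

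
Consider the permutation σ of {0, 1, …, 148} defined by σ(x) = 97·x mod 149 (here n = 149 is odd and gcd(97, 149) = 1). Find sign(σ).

-1

Start at x=102: 102 → 60 → 9 → 128 → 49 → 134 → 35 → … (one orbit).
Cycle lengths of π_97 on ℤ/149ℤ: [148, 1]; 2 cycles in total.
With 2 cycles on 149 points, sign = (−1)^{149−2} = -1.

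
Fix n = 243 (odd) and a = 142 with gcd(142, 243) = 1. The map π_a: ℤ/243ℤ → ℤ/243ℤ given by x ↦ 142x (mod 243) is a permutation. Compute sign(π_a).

Orbit of 94 under x↦142x: [94, 226, 16, 85, 163, 61, 157]… (length divides ord_243(142)).
The orbit structure of x ↦ 142x mod 243: 11 orbits of sizes [81, 81, 27, 27, 9, 9, 3, 3, 1, 1, 1].
With 11 cycles on 243 points, sign = (−1)^{243−11} = +1.
Check: (142/243) = +1 by Zolotarev.

+1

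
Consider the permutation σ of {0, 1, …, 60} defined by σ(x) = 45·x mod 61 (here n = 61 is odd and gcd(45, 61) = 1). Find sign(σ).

Orbit of 36 under x↦45x: [36, 34, 5, 42, 60, 16, 49]… (length divides ord_61(45)).
The orbit structure of x ↦ 45x mod 61: 3 orbits of sizes [30, 30, 1].
61 − 3 = 58 transpositions; sign(π) = (−1)^58 = +1.

+1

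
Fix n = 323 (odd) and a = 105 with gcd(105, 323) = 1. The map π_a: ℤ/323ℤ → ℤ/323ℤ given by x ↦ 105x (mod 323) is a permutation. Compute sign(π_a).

+1

Start at x=101: 101 → 269 → 144 → 262 → 55 → 284 → 104 → … (one orbit).
π_105 has 5 disjoint cycles with lengths [144, 144, 18, 16, 1] on {0,…,322}.
323 − 5 = 318 transpositions; sign(π) = (−1)^318 = +1.
Zolotarev: (105|323) = +1, matching the cycle-count sign.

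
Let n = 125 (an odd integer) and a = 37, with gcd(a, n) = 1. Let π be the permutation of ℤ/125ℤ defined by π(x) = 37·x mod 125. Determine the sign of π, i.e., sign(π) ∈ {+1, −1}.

Orbit of 63 under x↦37x: [63, 81, 122, 14, 18, 41, 17]… (length divides ord_125(37)).
4 cycles of lengths [100, 20, 4, 1].
Σ(ℓ_i−1) = 125−4 = 121; sign = (−1)^121 = -1.
Via Zolotarev, sign(π_{37}) = (37|125) = -1.

-1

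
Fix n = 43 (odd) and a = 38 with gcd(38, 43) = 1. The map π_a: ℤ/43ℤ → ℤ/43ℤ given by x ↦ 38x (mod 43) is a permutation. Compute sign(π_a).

Start at x=9: 9 → 41 → 10 → 36 → 35 → 40 → 15 → … (one orbit).
3 cycles of lengths [21, 21, 1].
3 cycles on 43: each ℓ→(−1)^(ℓ−1), product (−1)^40 = +1.

+1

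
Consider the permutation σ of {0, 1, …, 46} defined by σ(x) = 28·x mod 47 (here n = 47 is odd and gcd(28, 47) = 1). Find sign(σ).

Trace 28: π^k(28) = [28, 32, 3, 37, 2, 9, 17] for k=0..6.
Decompose π into cycles: lengths [23, 23, 1] (3 cycles, including the fixed point 0).
With 3 cycles on 47 points, sign = (−1)^{47−3} = +1.

+1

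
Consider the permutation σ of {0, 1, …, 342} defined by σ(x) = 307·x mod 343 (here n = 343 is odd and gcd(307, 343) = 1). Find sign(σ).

Trace 141: π^k(141) = [141, 69, 260, 244, 134, 321, 106] for k=0..6.
Cycle type of π: 98×3 + 14×3 + 2×3 + 1; total 10 cycles.
10 cycles on 343: each ℓ→(−1)^(ℓ−1), product (−1)^333 = -1.
The Jacobi symbol (307|343) = -1 (Zolotarev) agrees.

-1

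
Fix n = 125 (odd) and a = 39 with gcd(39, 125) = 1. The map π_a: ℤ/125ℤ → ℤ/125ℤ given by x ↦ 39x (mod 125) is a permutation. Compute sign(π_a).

+1

Start at x=29: 29 → 6 → 109 → 1 → 39 → 21 → 69 → … (one orbit).
π_39 has 7 disjoint cycles with lengths [50, 50, 10, 10, 2, 2, 1] on {0,…,124}.
With 7 cycles on 125 points, sign = (−1)^{125−7} = +1.
Via Zolotarev, sign(π_{39}) = (39|125) = +1.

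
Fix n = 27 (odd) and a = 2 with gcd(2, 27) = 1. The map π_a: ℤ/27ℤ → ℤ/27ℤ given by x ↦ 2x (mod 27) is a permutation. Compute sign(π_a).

Trace 17: π^k(17) = [17, 7, 14, 1, 2, 4, 8] for k=0..6.
4 cycles of lengths [18, 6, 2, 1].
With 4 cycles on 27 points, sign = (−1)^{27−4} = -1.
(2|27)_J = -1 (Zolotarev's lemma cross-check).

-1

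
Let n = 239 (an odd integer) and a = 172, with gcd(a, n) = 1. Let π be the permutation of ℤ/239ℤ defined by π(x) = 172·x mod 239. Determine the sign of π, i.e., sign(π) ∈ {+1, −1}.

Start at x=111: 111 → 211 → 203 → 22 → 199 → 51 → 168 → … (one orbit).
Cycle type of π: 34×7 + 1; total 8 cycles.
239 − 8 = 231 transpositions; sign(π) = (−1)^231 = -1.

-1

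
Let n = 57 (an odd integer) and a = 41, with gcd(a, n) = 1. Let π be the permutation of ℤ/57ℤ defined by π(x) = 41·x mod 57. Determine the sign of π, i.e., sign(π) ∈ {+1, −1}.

+1

Trace 50: π^k(50) = [50, 55, 32, 1, 41, 28, 8] for k=0..6.
Cycle type of π: 18×3 + 2 + 1; total 5 cycles.
5 cycles on 57: each ℓ→(−1)^(ℓ−1), product (−1)^52 = +1.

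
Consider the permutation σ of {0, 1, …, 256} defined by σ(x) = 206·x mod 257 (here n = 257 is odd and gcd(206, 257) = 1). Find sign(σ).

-1

Trace 159: π^k(159) = [159, 115, 46, 224, 141, 5, 2] for k=0..6.
The orbit structure of x ↦ 206x mod 257: 2 orbits of sizes [256, 1].
257 − 2 = 255 transpositions; sign(π) = (−1)^255 = -1.
Via Zolotarev, sign(π_{206}) = (206|257) = -1.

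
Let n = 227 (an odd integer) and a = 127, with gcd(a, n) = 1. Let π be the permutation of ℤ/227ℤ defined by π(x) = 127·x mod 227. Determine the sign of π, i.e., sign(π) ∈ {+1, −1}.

-1

Orbit of 58 under x↦127x: [58, 102, 15, 89, 180, 160, 117]… (length divides ord_227(127)).
Cycle type of π: 226 + 1; total 2 cycles.
Σ(ℓ_i−1) = 227−2 = 225; sign = (−1)^225 = -1.
Zolotarev: (127|227) = -1, matching the cycle-count sign.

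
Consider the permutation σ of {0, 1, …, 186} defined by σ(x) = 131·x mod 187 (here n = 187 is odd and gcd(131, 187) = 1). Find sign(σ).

Start at x=54: 54 → 155 → 109 → 67 → 175 → 111 → 142 → … (one orbit).
Decompose π into cycles: lengths [16, 16, 16, 16, 16, 16, 16, 16, 16, 16, 16, 2, 2, 2, 2, 2, 1] (17 cycles, including the fixed point 0).
n − c = 187 − 17 = 170; sign = (−1)^170 = +1.

+1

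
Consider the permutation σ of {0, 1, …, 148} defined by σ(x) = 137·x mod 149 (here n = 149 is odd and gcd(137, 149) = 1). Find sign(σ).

Trace 109: π^k(109) = [109, 33, 51, 133, 43, 80, 83] for k=0..6.
2 cycles of lengths [148, 1].
n − c = 149 − 2 = 147; sign = (−1)^147 = -1.
Check: (137/149) = -1 by Zolotarev.

-1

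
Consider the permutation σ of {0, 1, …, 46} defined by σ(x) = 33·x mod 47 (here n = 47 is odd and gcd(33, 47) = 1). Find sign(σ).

-1

Start at x=31: 31 → 36 → 13 → 6 → 10 → 1 → 33 → … (one orbit).
Cycle type of π: 46 + 1; total 2 cycles.
Σ(ℓ_i−1) = 47−2 = 45; sign = (−1)^45 = -1.
Check: (33/47) = -1 by Zolotarev.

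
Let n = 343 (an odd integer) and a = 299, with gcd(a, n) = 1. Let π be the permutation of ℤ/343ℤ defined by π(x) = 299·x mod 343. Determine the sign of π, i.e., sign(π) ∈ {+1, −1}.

Trace 258: π^k(258) = [258, 310, 80, 253, 187, 4, 167] for k=0..6.
Cycle lengths of π_299 on ℤ/343ℤ: [294, 42, 6, 1]; 4 cycles in total.
sign(π) = (−1)^{n − #cycles} = (−1)^{343−4} = (−1)^339 = -1.
Check: (299/343) = -1 by Zolotarev.

-1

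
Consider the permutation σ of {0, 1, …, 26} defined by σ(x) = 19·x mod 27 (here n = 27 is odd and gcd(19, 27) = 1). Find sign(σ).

+1

Trace 1: π^k(1) = [1, 19, 10] for k=0..2.
The orbit structure of x ↦ 19x mod 27: 15 orbits of sizes [3, 3, 3, 3, 3, 3, 1, 1, 1, 1, 1, 1, 1, 1, 1].
15 cycles on 27: each ℓ→(−1)^(ℓ−1), product (−1)^12 = +1.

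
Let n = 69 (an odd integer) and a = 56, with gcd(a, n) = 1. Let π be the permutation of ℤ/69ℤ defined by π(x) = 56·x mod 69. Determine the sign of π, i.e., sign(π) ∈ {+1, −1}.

Orbit of 65 under x↦56x: [65, 52, 14, 25, 20, 16, 68]… (length divides ord_69(56)).
5 cycles of lengths [22, 22, 22, 2, 1].
Σ(ℓ_i−1) = 69−5 = 64; sign = (−1)^64 = +1.

+1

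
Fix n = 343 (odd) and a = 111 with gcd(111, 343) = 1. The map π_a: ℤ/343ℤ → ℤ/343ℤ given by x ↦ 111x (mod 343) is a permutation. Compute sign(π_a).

-1

Trace 69: π^k(69) = [69, 113, 195, 36, 223, 57, 153] for k=0..6.
π_111 has 10 disjoint cycles with lengths [98, 98, 98, 14, 14, 14, 2, 2, 2, 1] on {0,…,342}.
Σ(ℓ_i−1) = 343−10 = 333; sign = (−1)^333 = -1.
(111|343)_J = -1 (Zolotarev's lemma cross-check).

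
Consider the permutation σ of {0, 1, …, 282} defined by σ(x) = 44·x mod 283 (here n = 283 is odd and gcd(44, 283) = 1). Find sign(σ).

Start at x=44: 44 → 238 → 1 → 44 (one orbit).
Cycle lengths of π_44 on ℤ/283ℤ: [3, 3, 3, 3, 3, 3, 3, 3, 3, 3, 3, 3, 3, 3, 3, 3, 3, 3, 3, 3, 3, 3, 3, 3, 3, 3, 3, 3, 3, 3, 3, 3, 3, 3, 3, 3, 3, 3, 3, 3, 3, 3, 3, 3, 3, 3, 3, 3, 3, 3, 3, 3, 3, 3, 3, 3, 3, 3, 3, 3, 3, 3, 3, 3, 3, 3, 3, 3, 3, 3, 3, 3, 3, 3, 3, 3, 3, 3, 3, 3, 3, 3, 3, 3, 3, 3, 3, 3, 3, 3, 3, 3, 3, 3, 1]; 95 cycles in total.
95 cycles on 283: each ℓ→(−1)^(ℓ−1), product (−1)^188 = +1.
(44|283)_J = +1 (Zolotarev's lemma cross-check).

+1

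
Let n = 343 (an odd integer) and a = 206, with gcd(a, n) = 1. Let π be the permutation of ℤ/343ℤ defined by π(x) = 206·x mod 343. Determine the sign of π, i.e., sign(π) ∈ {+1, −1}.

-1

Start at x=113: 113 → 297 → 128 → 300 → 60 → 12 → 71 → … (one orbit).
4 cycles of lengths [294, 42, 6, 1].
343 − 4 = 339 transpositions; sign(π) = (−1)^339 = -1.
Zolotarev: (206|343) = -1, matching the cycle-count sign.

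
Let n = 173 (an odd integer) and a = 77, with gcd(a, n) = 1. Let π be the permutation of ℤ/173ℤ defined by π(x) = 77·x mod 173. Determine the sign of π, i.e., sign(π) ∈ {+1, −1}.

+1

Orbit of 31 under x↦77x: [31, 138, 73, 85, 144, 16, 21]… (length divides ord_173(77)).
π_77 has 3 disjoint cycles with lengths [86, 86, 1] on {0,…,172}.
3 cycles on 173: each ℓ→(−1)^(ℓ−1), product (−1)^170 = +1.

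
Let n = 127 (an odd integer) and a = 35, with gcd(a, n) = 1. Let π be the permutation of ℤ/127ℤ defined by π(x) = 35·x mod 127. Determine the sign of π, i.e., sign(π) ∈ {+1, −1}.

+1

Trace 11: π^k(11) = [11, 4, 13, 74, 50, 99, 36] for k=0..6.
Decompose π into cycles: lengths [63, 63, 1] (3 cycles, including the fixed point 0).
n − c = 127 − 3 = 124; sign = (−1)^124 = +1.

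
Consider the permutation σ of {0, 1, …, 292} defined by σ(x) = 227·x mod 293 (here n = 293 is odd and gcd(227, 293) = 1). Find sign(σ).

-1

Orbit of 265 under x↦227x: [265, 90, 213, 6, 190, 59, 208]… (length divides ord_293(227)).
Cycle type of π: 292 + 1; total 2 cycles.
With 2 cycles on 293 points, sign = (−1)^{293−2} = -1.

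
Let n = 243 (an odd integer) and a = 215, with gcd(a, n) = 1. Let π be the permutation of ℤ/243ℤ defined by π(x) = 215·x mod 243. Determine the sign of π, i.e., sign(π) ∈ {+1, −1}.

Orbit of 161 under x↦215x: [161, 109, 107, 163, 53, 217, 242]… (length divides ord_243(215)).
The orbit structure of x ↦ 215x mod 243: 32 orbits of sizes [18, 18, 18, 18, 18, 18, 18, 18, 18, 6, 6, 6, 6, 6, 6, 6, 6, 6, 2, 2, 2, 2, 2, 2, 2, 2, 2, 2, 2, 2, 2, 1].
sign(π) = (−1)^{n − #cycles} = (−1)^{243−32} = (−1)^211 = -1.
Zolotarev: (215|243) = -1, matching the cycle-count sign.

-1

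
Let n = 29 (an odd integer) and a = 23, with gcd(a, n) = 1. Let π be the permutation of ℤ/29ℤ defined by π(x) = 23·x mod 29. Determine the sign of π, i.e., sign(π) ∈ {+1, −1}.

+1

Trace 20: π^k(20) = [20, 25, 24, 1, 23, 7, 16] for k=0..6.
Cycle lengths of π_23 on ℤ/29ℤ: [7, 7, 7, 7, 1]; 5 cycles in total.
sign(π) = (−1)^{n − #cycles} = (−1)^{29−5} = (−1)^24 = +1.
Zolotarev: (23|29) = +1, matching the cycle-count sign.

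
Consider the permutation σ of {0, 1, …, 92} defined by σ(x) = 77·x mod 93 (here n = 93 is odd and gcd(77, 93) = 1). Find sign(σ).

Orbit of 89 under x↦77x: [89, 64, 92, 16, 23, 4, 29]… (length divides ord_93(77)).
The orbit structure of x ↦ 77x mod 93: 11 orbits of sizes [10, 10, 10, 10, 10, 10, 10, 10, 10, 2, 1].
With 11 cycles on 93 points, sign = (−1)^{93−11} = +1.
Zolotarev: (77|93) = +1, matching the cycle-count sign.

+1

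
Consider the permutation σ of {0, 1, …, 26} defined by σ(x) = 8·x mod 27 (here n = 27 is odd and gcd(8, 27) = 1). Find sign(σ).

-1

Trace 1: π^k(1) = [1, 8, 10, 26, 19, 17] for k=0..5.
The orbit structure of x ↦ 8x mod 27: 8 orbits of sizes [6, 6, 6, 2, 2, 2, 2, 1].
27 − 8 = 19 transpositions; sign(π) = (−1)^19 = -1.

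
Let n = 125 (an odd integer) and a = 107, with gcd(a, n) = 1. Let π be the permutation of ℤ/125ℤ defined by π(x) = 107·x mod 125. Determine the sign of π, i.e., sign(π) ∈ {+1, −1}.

Trace 32: π^k(32) = [32, 49, 118, 1, 107, 74, 43] for k=0..6.
π_107 has 12 disjoint cycles with lengths [20, 20, 20, 20, 20, 4, 4, 4, 4, 4, 4, 1] on {0,…,124}.
With 12 cycles on 125 points, sign = (−1)^{125−12} = -1.
(107|125)_J = -1 (Zolotarev's lemma cross-check).

-1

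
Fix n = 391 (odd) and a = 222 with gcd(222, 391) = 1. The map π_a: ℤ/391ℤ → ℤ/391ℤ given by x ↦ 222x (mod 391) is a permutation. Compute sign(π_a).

Start at x=358: 358 → 103 → 188 → 290 → 256 → 137 → 307 → … (one orbit).
34 cycles of lengths [22, 22, 22, 22, 22, 22, 22, 22, 22, 22, 22, 22, 22, 22, 22, 22, 22, 1, 1, 1, 1, 1, 1, 1, 1, 1, 1, 1, 1, 1, 1, 1, 1, 1].
Σ(ℓ_i−1) = 391−34 = 357; sign = (−1)^357 = -1.

-1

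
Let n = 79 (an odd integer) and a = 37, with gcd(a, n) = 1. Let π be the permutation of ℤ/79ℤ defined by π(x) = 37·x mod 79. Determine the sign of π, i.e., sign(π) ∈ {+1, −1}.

Orbit of 57 under x↦37x: [57, 55, 60, 8, 59, 50, 33]… (length divides ord_79(37)).
2 cycles of lengths [78, 1].
With 2 cycles on 79 points, sign = (−1)^{79−2} = -1.

-1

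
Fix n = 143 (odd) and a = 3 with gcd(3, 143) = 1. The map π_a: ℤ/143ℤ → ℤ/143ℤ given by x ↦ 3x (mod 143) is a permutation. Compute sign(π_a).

Start at x=16: 16 → 48 → 1 → 3 → 9 → 27 → 81 → … (one orbit).
Cycle lengths of π_3 on ℤ/143ℤ: [15, 15, 15, 15, 15, 15, 15, 15, 5, 5, 3, 3, 3, 3, 1]; 15 cycles in total.
n − c = 143 − 15 = 128; sign = (−1)^128 = +1.

+1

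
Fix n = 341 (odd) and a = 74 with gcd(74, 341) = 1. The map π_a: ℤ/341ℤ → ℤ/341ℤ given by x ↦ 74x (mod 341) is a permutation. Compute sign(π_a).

Start at x=24: 24 → 71 → 139 → 56 → 52 → 97 → 17 → … (one orbit).
The orbit structure of x ↦ 74x mod 341: 13 orbits of sizes [30, 30, 30, 30, 30, 30, 30, 30, 30, 30, 30, 10, 1].
With 13 cycles on 341 points, sign = (−1)^{341−13} = +1.
(74|341)_J = +1 (Zolotarev's lemma cross-check).

+1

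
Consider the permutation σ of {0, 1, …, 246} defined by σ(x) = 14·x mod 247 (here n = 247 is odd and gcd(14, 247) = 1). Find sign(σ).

Trace 183: π^k(183) = [183, 92, 53, 1, 14, 196, 27] for k=0..6.
The orbit structure of x ↦ 14x mod 247: 26 orbits of sizes [18, 18, 18, 18, 18, 18, 18, 18, 18, 18, 18, 18, 18, 1, 1, 1, 1, 1, 1, 1, 1, 1, 1, 1, 1, 1].
n − c = 247 − 26 = 221; sign = (−1)^221 = -1.

-1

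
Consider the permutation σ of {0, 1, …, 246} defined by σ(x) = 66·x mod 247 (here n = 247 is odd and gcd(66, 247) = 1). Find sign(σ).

+1

Start at x=131: 131 → 1 → 66 → 157 → 235 → 196 → 92 → … (one orbit).
39 cycles of lengths [9, 9, 9, 9, 9, 9, 9, 9, 9, 9, 9, 9, 9, 9, 9, 9, 9, 9, 9, 9, 9, 9, 9, 9, 9, 9, 1, 1, 1, 1, 1, 1, 1, 1, 1, 1, 1, 1, 1].
Σ(ℓ_i−1) = 247−39 = 208; sign = (−1)^208 = +1.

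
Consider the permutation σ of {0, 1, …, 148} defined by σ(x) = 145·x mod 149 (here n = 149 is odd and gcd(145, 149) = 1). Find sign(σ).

Orbit of 63 under x↦145x: [63, 46, 114, 140, 36, 5, 129]… (length divides ord_149(145)).
The orbit structure of x ↦ 145x mod 149: 5 orbits of sizes [37, 37, 37, 37, 1].
149 − 5 = 144 transpositions; sign(π) = (−1)^144 = +1.

+1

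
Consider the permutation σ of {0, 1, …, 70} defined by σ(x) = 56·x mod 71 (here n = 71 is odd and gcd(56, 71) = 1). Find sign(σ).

-1

Trace 23: π^k(23) = [23, 10, 63, 49, 46, 20, 55] for k=0..6.
Decompose π into cycles: lengths [70, 1] (2 cycles, including the fixed point 0).
sign(π) = (−1)^{n − #cycles} = (−1)^{71−2} = (−1)^69 = -1.
Check: (56/71) = -1 by Zolotarev.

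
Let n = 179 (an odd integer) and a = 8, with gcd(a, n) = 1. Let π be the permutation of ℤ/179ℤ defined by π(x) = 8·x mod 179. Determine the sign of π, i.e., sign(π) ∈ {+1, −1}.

Start at x=53: 53 → 66 → 170 → 107 → 140 → 46 → 10 → … (one orbit).
The orbit structure of x ↦ 8x mod 179: 2 orbits of sizes [178, 1].
179 − 2 = 177 transpositions; sign(π) = (−1)^177 = -1.
The Jacobi symbol (8|179) = -1 (Zolotarev) agrees.

-1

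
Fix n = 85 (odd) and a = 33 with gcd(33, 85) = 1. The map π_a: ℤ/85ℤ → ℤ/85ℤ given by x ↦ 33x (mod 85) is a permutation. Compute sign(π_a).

Start at x=1: 1 → 33 → 69 → 67 → 1 (one orbit).
The orbit structure of x ↦ 33x mod 85: 26 orbits of sizes [4, 4, 4, 4, 4, 4, 4, 4, 4, 4, 4, 4, 4, 4, 4, 4, 4, 2, 2, 2, 2, 2, 2, 2, 2, 1].
26 cycles on 85: each ℓ→(−1)^(ℓ−1), product (−1)^59 = -1.

-1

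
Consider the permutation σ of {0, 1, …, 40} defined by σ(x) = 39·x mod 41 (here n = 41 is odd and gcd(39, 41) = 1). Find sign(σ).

Start at x=21: 21 → 40 → 2 → 37 → 8 → 25 → 32 → … (one orbit).
Cycle lengths of π_39 on ℤ/41ℤ: [20, 20, 1]; 3 cycles in total.
sign(π) = (−1)^{n − #cycles} = (−1)^{41−3} = (−1)^38 = +1.
Check: (39/41) = +1 by Zolotarev.

+1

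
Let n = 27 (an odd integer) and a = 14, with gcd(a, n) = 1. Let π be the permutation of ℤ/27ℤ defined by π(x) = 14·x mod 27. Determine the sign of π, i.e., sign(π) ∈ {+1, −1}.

-1

Trace 25: π^k(25) = [25, 26, 13, 20, 10, 5, 16] for k=0..6.
π_14 has 4 disjoint cycles with lengths [18, 6, 2, 1] on {0,…,26}.
27 − 4 = 23 transpositions; sign(π) = (−1)^23 = -1.
The Jacobi symbol (14|27) = -1 (Zolotarev) agrees.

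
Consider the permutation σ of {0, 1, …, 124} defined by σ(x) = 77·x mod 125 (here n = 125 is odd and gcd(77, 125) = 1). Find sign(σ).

-1

Start at x=123: 123 → 96 → 17 → 59 → 43 → 61 → 72 → … (one orbit).
Cycle lengths of π_77 on ℤ/125ℤ: [100, 20, 4, 1]; 4 cycles in total.
Σ(ℓ_i−1) = 125−4 = 121; sign = (−1)^121 = -1.
Zolotarev: (77|125) = -1, matching the cycle-count sign.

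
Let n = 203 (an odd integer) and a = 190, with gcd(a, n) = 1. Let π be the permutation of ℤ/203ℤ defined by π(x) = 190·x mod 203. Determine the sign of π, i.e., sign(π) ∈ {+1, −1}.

+1

Start at x=1: 1 → 190 → 169 → 36 → 141 → 197 → 78 → 1 (one orbit).
Cycle lengths of π_190 on ℤ/203ℤ: [7, 7, 7, 7, 7, 7, 7, 7, 7, 7, 7, 7, 7, 7, 7, 7, 7, 7, 7, 7, 7, 7, 7, 7, 7, 7, 7, 7, 1, 1, 1, 1, 1, 1, 1]; 35 cycles in total.
203 − 35 = 168 transpositions; sign(π) = (−1)^168 = +1.
Check: (190/203) = +1 by Zolotarev.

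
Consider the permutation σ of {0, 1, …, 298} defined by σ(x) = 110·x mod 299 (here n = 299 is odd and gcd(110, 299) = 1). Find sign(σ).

-1

Orbit of 4 under x↦110x: [4, 141, 261, 6, 62, 242, 9]… (length divides ord_299(110)).
Decompose π into cycles: lengths [132, 132, 12, 11, 11, 1] (6 cycles, including the fixed point 0).
Σ(ℓ_i−1) = 299−6 = 293; sign = (−1)^293 = -1.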